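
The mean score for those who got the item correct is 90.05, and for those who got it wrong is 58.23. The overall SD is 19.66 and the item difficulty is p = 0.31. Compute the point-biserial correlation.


q = 1 - p = 0.69
rpb = ((M1 - M0) / SD) * sqrt(p * q)
rpb = ((90.05 - 58.23) / 19.66) * sqrt(0.31 * 0.69)
rpb = 0.7486

0.7486


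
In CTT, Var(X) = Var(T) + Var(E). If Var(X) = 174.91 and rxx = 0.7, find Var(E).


var_true = rxx * var_obs = 0.7 * 174.91 = 122.437
var_error = var_obs - var_true
var_error = 174.91 - 122.437
var_error = 52.473

52.473


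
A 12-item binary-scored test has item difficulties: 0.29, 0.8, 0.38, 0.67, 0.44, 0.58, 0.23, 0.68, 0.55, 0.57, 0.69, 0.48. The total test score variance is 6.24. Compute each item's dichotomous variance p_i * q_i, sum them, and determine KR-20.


For each item, compute p_i * q_i:
  Item 1: 0.29 * 0.71 = 0.2059
  Item 2: 0.8 * 0.2 = 0.16
  Item 3: 0.38 * 0.62 = 0.2356
  Item 4: 0.67 * 0.33 = 0.2211
  Item 5: 0.44 * 0.56 = 0.2464
  Item 6: 0.58 * 0.42 = 0.2436
  Item 7: 0.23 * 0.77 = 0.1771
  Item 8: 0.68 * 0.32 = 0.2176
  Item 9: 0.55 * 0.45 = 0.2475
  Item 10: 0.57 * 0.43 = 0.2451
  Item 11: 0.69 * 0.31 = 0.2139
  Item 12: 0.48 * 0.52 = 0.2496
Sum(p_i * q_i) = 0.2059 + 0.16 + 0.2356 + 0.2211 + 0.2464 + 0.2436 + 0.1771 + 0.2176 + 0.2475 + 0.2451 + 0.2139 + 0.2496 = 2.6634
KR-20 = (k/(k-1)) * (1 - Sum(p_i*q_i) / Var_total)
= (12/11) * (1 - 2.6634/6.24)
= 1.0909 * 0.5732
KR-20 = 0.6253

0.6253


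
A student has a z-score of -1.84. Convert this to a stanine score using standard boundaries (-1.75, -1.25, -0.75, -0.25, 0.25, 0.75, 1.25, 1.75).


Stanine boundaries: [-1.75, -1.25, -0.75, -0.25, 0.25, 0.75, 1.25, 1.75]
z = -1.84
Check each boundary:
  z < -1.75
  z < -1.25
  z < -0.75
  z < -0.25
  z < 0.25
  z < 0.75
  z < 1.25
  z < 1.75
Highest qualifying boundary gives stanine = 1

1


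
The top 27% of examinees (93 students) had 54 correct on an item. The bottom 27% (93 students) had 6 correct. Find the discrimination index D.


p_upper = 54/93 = 0.5806
p_lower = 6/93 = 0.0645
D = 0.5806 - 0.0645 = 0.5161

0.5161


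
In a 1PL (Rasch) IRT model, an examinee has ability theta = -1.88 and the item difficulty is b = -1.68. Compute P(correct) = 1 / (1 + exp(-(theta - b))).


theta - b = -1.88 - -1.68 = -0.2
exp(-(theta - b)) = exp(0.2) = 1.2214
P = 1 / (1 + 1.2214)
P = 0.4502

0.4502


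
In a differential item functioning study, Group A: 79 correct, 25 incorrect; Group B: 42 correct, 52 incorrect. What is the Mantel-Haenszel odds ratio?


Odds_A = 79/25 = 3.16
Odds_B = 42/52 = 0.8077
OR = Odds_A / Odds_B = 3.16 / 0.8077
Exactly, OR = (79 * 52) / (25 * 42) = 4108 / 1050
OR = 3.9124

3.9124


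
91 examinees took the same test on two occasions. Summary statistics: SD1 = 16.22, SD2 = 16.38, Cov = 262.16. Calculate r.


r = cov(X,Y) / (SD_X * SD_Y)
r = 262.16 / (16.22 * 16.38)
r = 262.16 / 265.6836
r = 0.9867

0.9867


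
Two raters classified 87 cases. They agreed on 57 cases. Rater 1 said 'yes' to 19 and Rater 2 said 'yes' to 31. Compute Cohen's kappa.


P_o = 57/87 = 0.655172
P_e = (19*31 + 68*56) / 7569 = 0.580922
kappa = (P_o - P_e) / (1 - P_e)
kappa = (0.655172 - 0.580922) / (1 - 0.580922)
kappa = 0.1772

0.1772


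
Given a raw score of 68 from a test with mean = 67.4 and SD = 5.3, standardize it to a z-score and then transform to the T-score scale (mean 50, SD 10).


z = (X - mean) / SD = (68 - 67.4) / 5.3
z = 0.6 / 5.3
z = 0.1132
T-score = T = 50 + 10z
Carry z at full precision (z = 0.6 / 5.3) into the conversion:
T-score = 50 + 10 * (0.6 / 5.3) = 50 + 6 / 5.3
T-score = 50 + 1.1321
T-score = 51.1321

51.1321


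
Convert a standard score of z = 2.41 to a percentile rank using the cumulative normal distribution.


CDF(z) = 0.5 * (1 + erf(z/sqrt(2)))
erf(1.7041) = 0.984
CDF = 0.992
Percentile rank = 0.992 * 100 = 99.2

99.2


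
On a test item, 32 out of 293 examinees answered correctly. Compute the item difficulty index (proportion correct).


Item difficulty p = number correct / total examinees
p = 32 / 293
p = 0.1092

0.1092


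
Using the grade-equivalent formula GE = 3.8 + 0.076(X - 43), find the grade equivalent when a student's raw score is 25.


raw - median = 25 - 43 = -18
slope * diff = 0.076 * -18 = -1.368
GE = 3.8 + -1.368
GE = 2.432

2.432


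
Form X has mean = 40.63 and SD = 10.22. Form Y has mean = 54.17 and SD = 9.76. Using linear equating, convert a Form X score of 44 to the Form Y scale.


slope = SD_Y / SD_X = 9.76 / 10.22 ~ 0.955
intercept = mean_Y - slope * mean_X = 54.17 - (9.76 / 10.22) * 40.63 ~ 15.3687
Y = slope * X + intercept. To avoid rounding drift from the rounded slope/intercept, evaluate the equivalent form Y = mean_Y + SD_Y * (X - mean_X) / SD_X at full precision:
Y = 54.17 + 9.76 * (44 - 40.63) / 10.22
Y = 54.17 + 9.76 * 3.37 / 10.22
Y = 54.17 + 32.8912 / 10.22
Y = 54.17 + 3.2183
Y = 57.3883

57.3883


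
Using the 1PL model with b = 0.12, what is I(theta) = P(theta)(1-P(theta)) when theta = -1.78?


P = 1/(1+exp(-(-1.78-0.12))) = 0.1301
I = P*(1-P) = 0.1301 * 0.8699
I = 0.1132

0.1132


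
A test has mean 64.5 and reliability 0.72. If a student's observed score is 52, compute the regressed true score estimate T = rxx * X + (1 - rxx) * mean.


T_est = rxx * X + (1 - rxx) * mean
T_est = 0.72 * 52 + 0.28 * 64.5
T_est = 37.44 + 18.06
T_est = 55.5

55.5


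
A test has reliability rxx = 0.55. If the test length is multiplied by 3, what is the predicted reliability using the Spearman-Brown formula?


r_new = (n * rxx) / (1 + (n-1) * rxx)
r_new = (3 * 0.55) / (1 + 2 * 0.55)
r_new = 1.65 / 2.1
r_new = 0.7857

0.7857


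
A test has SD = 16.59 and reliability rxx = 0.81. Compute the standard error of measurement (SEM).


SEM = SD * sqrt(1 - rxx)
SEM = 16.59 * sqrt(1 - 0.81)
SEM = 16.59 * sqrt(0.19) = 16.59 * 0.43589
SEM = 7.2314

7.2314


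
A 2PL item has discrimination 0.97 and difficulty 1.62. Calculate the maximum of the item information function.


For 2PL, max info at theta = b = 1.62
I_max = a^2 / 4 = 0.97^2 / 4
= 0.9409 / 4
I_max = 0.2352

0.2352


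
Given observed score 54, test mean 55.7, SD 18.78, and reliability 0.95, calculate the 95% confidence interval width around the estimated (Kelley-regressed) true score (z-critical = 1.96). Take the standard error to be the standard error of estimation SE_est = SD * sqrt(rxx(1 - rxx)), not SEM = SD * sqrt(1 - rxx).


True score estimate = 0.95*54 + 0.05*55.7 = 54.085
SE_est = SD * sqrt(rxx * (1 - rxx)) = 18.78 * sqrt(0.95 * 0.05) = 18.78 * sqrt(0.0475) = 4.093006
CI = T_est +/- z * SE_est, so width = 2 * z * SE_est = 2 * 1.96 * 4.093006
Width = 16.0446

16.0446


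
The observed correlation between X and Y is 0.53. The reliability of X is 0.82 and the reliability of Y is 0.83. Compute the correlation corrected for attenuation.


r_corrected = rxy / sqrt(rxx * ryy)
= 0.53 / sqrt(0.82 * 0.83)
= 0.53 / sqrt(0.6806)
= 0.53 / 0.824985
r_corrected = 0.6424

0.6424


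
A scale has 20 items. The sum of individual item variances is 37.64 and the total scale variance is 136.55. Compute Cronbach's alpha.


alpha = (k/(k-1)) * (1 - sum(si^2)/s_total^2)
= (20/19) * (1 - 37.64/136.55)
alpha = 0.7625

0.7625


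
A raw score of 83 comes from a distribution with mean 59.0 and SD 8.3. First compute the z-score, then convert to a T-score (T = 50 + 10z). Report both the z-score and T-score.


z = (X - mean) / SD = (83 - 59.0) / 8.3
z = 24.0 / 8.3
z = 2.8916
T-score = T = 50 + 10z
Carry z at full precision (z = 24.0 / 8.3) into the conversion:
T-score = 50 + 10 * (24.0 / 8.3) = 50 + 240 / 8.3
T-score = 50 + 28.9157
T-score = 78.9157

78.9157


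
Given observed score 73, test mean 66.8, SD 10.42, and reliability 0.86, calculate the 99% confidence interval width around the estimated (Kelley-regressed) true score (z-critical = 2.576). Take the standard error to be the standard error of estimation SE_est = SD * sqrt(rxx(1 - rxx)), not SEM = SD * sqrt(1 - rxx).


True score estimate = 0.86*73 + 0.14*66.8 = 72.132
SE_est = SD * sqrt(rxx * (1 - rxx)) = 10.42 * sqrt(0.86 * 0.14) = 10.42 * sqrt(0.1204) = 3.615605
CI = T_est +/- z * SE_est, so width = 2 * z * SE_est = 2 * 2.576 * 3.615605
Width = 18.6276

18.6276


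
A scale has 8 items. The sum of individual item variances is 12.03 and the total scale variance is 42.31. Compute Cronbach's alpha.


alpha = (k/(k-1)) * (1 - sum(si^2)/s_total^2)
= (8/7) * (1 - 12.03/42.31)
alpha = 0.8179

0.8179


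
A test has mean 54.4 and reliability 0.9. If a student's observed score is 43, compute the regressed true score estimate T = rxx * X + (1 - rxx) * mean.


T_est = rxx * X + (1 - rxx) * mean
T_est = 0.9 * 43 + 0.1 * 54.4
T_est = 38.7 + 5.44
T_est = 44.14

44.14


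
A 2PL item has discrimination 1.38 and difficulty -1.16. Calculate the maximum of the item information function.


For 2PL, max info at theta = b = -1.16
I_max = a^2 / 4 = 1.38^2 / 4
= 1.9044 / 4
I_max = 0.4761

0.4761


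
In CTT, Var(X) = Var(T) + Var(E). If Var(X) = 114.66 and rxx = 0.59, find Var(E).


var_true = rxx * var_obs = 0.59 * 114.66 = 67.6494
var_error = var_obs - var_true
var_error = 114.66 - 67.6494
var_error = 47.0106

47.0106


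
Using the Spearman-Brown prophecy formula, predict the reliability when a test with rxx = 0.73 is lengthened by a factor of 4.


r_new = (n * rxx) / (1 + (n-1) * rxx)
r_new = (4 * 0.73) / (1 + 3 * 0.73)
r_new = 2.92 / 3.19
r_new = 0.9154

0.9154


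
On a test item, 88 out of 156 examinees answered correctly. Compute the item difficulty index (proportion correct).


Item difficulty p = number correct / total examinees
p = 88 / 156
p = 0.5641

0.5641


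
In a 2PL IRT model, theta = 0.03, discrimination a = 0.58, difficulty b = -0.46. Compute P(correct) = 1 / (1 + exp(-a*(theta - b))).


a*(theta - b) = 0.58 * (0.03 - -0.46) = 0.2842
exp(-0.2842) = 0.7526
P = 1 / (1 + 0.7526)
P = 0.5706

0.5706


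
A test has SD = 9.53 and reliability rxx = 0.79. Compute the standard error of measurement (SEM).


SEM = SD * sqrt(1 - rxx)
SEM = 9.53 * sqrt(1 - 0.79)
SEM = 9.53 * sqrt(0.21) = 9.53 * 0.458258
SEM = 4.3672

4.3672


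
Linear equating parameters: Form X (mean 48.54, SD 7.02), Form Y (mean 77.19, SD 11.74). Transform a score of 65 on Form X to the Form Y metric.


slope = SD_Y / SD_X = 11.74 / 7.02 ~ 1.6724
intercept = mean_Y - slope * mean_X = 77.19 - (11.74 / 7.02) * 48.54 ~ -3.9866
Y = slope * X + intercept. To avoid rounding drift from the rounded slope/intercept, evaluate the equivalent form Y = mean_Y + SD_Y * (X - mean_X) / SD_X at full precision:
Y = 77.19 + 11.74 * (65 - 48.54) / 7.02
Y = 77.19 + 11.74 * 16.46 / 7.02
Y = 77.19 + 193.2404 / 7.02
Y = 77.19 + 27.5271
Y = 104.7171

104.7171


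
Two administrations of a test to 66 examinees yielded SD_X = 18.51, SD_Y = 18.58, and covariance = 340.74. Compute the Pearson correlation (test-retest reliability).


r = cov(X,Y) / (SD_X * SD_Y)
r = 340.74 / (18.51 * 18.58)
r = 340.74 / 343.9158
r = 0.9908

0.9908


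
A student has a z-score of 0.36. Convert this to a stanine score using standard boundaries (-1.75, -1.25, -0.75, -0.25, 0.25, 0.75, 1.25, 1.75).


Stanine boundaries: [-1.75, -1.25, -0.75, -0.25, 0.25, 0.75, 1.25, 1.75]
z = 0.36
Check each boundary:
  z >= -1.75 -> could be stanine 2
  z >= -1.25 -> could be stanine 3
  z >= -0.75 -> could be stanine 4
  z >= -0.25 -> could be stanine 5
  z >= 0.25 -> could be stanine 6
  z < 0.75
  z < 1.25
  z < 1.75
Highest qualifying boundary gives stanine = 6

6


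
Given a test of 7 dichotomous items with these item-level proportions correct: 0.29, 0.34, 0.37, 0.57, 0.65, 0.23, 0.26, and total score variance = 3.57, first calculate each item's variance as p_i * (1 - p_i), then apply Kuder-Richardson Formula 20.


For each item, compute p_i * q_i:
  Item 1: 0.29 * 0.71 = 0.2059
  Item 2: 0.34 * 0.66 = 0.2244
  Item 3: 0.37 * 0.63 = 0.2331
  Item 4: 0.57 * 0.43 = 0.2451
  Item 5: 0.65 * 0.35 = 0.2275
  Item 6: 0.23 * 0.77 = 0.1771
  Item 7: 0.26 * 0.74 = 0.1924
Sum(p_i * q_i) = 0.2059 + 0.2244 + 0.2331 + 0.2451 + 0.2275 + 0.1771 + 0.1924 = 1.5055
KR-20 = (k/(k-1)) * (1 - Sum(p_i*q_i) / Var_total)
= (7/6) * (1 - 1.5055/3.57)
= 1.1667 * 0.5783
KR-20 = 0.6747

0.6747


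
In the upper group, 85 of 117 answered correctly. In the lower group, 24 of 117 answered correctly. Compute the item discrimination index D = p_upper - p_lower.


p_upper = 85/117 = 0.7265
p_lower = 24/117 = 0.2051
D = 0.7265 - 0.2051 = 0.5214

0.5214


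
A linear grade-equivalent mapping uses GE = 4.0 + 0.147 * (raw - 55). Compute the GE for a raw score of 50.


raw - median = 50 - 55 = -5
slope * diff = 0.147 * -5 = -0.735
GE = 4.0 + -0.735
GE = 3.265

3.265


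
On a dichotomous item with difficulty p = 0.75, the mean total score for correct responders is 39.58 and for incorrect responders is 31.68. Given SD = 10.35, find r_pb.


q = 1 - p = 0.25
rpb = ((M1 - M0) / SD) * sqrt(p * q)
rpb = ((39.58 - 31.68) / 10.35) * sqrt(0.75 * 0.25)
rpb = 0.3305

0.3305


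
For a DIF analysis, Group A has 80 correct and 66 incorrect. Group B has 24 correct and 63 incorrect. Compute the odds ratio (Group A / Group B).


Odds_A = 80/66 = 1.2121
Odds_B = 24/63 = 0.381
OR = Odds_A / Odds_B = 1.2121 / 0.381
Exactly, OR = (80 * 63) / (66 * 24) = 5040 / 1584
OR = 3.1818

3.1818


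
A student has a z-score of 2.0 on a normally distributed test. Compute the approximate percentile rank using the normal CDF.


CDF(z) = 0.5 * (1 + erf(z/sqrt(2)))
erf(1.4142) = 0.9545
CDF = 0.9772
Percentile rank = 0.9772 * 100 = 97.72

97.72


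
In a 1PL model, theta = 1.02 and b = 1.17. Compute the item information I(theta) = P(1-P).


P = 1/(1+exp(-(1.02-1.17))) = 0.4626
I = P*(1-P) = 0.4626 * 0.5374
I = 0.2486

0.2486


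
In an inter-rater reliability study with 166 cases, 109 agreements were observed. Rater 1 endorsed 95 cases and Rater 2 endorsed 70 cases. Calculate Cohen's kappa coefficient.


P_o = 109/166 = 0.656627
P_e = (95*70 + 71*96) / 27556 = 0.488678
kappa = (P_o - P_e) / (1 - P_e)
kappa = (0.656627 - 0.488678) / (1 - 0.488678)
kappa = 0.3285

0.3285


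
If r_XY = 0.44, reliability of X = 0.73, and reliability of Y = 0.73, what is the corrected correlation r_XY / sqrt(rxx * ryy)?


r_corrected = rxy / sqrt(rxx * ryy)
= 0.44 / sqrt(0.73 * 0.73)
= 0.44 / sqrt(0.5329)
= 0.44 / 0.73
r_corrected = 0.6027

0.6027


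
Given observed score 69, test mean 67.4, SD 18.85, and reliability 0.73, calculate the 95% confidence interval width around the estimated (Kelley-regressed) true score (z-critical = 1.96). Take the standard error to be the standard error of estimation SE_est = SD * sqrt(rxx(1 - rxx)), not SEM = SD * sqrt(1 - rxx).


True score estimate = 0.73*69 + 0.27*67.4 = 68.568
SE_est = SD * sqrt(rxx * (1 - rxx)) = 18.85 * sqrt(0.73 * 0.27) = 18.85 * sqrt(0.1971) = 8.368636
CI = T_est +/- z * SE_est, so width = 2 * z * SE_est = 2 * 1.96 * 8.368636
Width = 32.8051

32.8051


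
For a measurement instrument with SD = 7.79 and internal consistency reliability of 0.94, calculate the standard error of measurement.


SEM = SD * sqrt(1 - rxx)
SEM = 7.79 * sqrt(1 - 0.94)
SEM = 7.79 * sqrt(0.06) = 7.79 * 0.244949
SEM = 1.9082

1.9082


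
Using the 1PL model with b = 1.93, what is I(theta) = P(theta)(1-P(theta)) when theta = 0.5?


P = 1/(1+exp(-(0.5-1.93))) = 0.1931
I = P*(1-P) = 0.1931 * 0.8069
I = 0.1558

0.1558


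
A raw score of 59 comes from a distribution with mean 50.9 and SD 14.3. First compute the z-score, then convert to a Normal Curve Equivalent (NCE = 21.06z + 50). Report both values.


z = (X - mean) / SD = (59 - 50.9) / 14.3
z = 8.1 / 14.3
z = 0.5664
NCE = NCE = 21.06z + 50
Carry z at full precision (z = 8.1 / 14.3) into the conversion:
NCE = 21.06 * (8.1 / 14.3) + 50 = 170.586 / 14.3 + 50
NCE = 11.9291 + 50
NCE = 61.9291

61.9291


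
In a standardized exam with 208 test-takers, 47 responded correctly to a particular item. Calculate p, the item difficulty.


Item difficulty p = number correct / total examinees
p = 47 / 208
p = 0.226

0.226


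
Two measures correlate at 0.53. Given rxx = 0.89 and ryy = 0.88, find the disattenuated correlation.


r_corrected = rxy / sqrt(rxx * ryy)
= 0.53 / sqrt(0.89 * 0.88)
= 0.53 / sqrt(0.7832)
= 0.53 / 0.884986
r_corrected = 0.5989

0.5989


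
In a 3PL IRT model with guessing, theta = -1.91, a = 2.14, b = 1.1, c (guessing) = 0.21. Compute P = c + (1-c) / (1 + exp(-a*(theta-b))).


logit = 2.14*(-1.91 - 1.1) = -6.4414
P* = 1/(1 + exp(--6.4414)) = 0.0016
P = 0.21 + (1 - 0.21) * 0.0016
P = 0.2113

0.2113


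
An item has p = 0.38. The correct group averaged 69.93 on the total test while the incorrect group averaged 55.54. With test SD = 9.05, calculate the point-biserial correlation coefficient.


q = 1 - p = 0.62
rpb = ((M1 - M0) / SD) * sqrt(p * q)
rpb = ((69.93 - 55.54) / 9.05) * sqrt(0.38 * 0.62)
rpb = 0.7718

0.7718


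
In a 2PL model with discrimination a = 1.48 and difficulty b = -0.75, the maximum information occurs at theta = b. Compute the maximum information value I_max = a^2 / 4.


For 2PL, max info at theta = b = -0.75
I_max = a^2 / 4 = 1.48^2 / 4
= 2.1904 / 4
I_max = 0.5476

0.5476


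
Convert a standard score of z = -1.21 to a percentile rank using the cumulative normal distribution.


CDF(z) = 0.5 * (1 + erf(z/sqrt(2)))
erf(-0.8556) = -0.7737
CDF = 0.1131
Percentile rank = 0.1131 * 100 = 11.31

11.31


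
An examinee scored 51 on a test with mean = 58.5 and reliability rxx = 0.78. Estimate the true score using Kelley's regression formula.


T_est = rxx * X + (1 - rxx) * mean
T_est = 0.78 * 51 + 0.22 * 58.5
T_est = 39.78 + 12.87
T_est = 52.65

52.65


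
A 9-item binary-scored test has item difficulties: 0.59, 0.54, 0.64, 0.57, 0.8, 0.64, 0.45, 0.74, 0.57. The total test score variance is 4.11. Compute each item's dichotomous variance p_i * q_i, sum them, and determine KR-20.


For each item, compute p_i * q_i:
  Item 1: 0.59 * 0.41 = 0.2419
  Item 2: 0.54 * 0.46 = 0.2484
  Item 3: 0.64 * 0.36 = 0.2304
  Item 4: 0.57 * 0.43 = 0.2451
  Item 5: 0.8 * 0.2 = 0.16
  Item 6: 0.64 * 0.36 = 0.2304
  Item 7: 0.45 * 0.55 = 0.2475
  Item 8: 0.74 * 0.26 = 0.1924
  Item 9: 0.57 * 0.43 = 0.2451
Sum(p_i * q_i) = 0.2419 + 0.2484 + 0.2304 + 0.2451 + 0.16 + 0.2304 + 0.2475 + 0.1924 + 0.2451 = 2.0412
KR-20 = (k/(k-1)) * (1 - Sum(p_i*q_i) / Var_total)
= (9/8) * (1 - 2.0412/4.11)
= 1.125 * 0.5034
KR-20 = 0.5663

0.5663


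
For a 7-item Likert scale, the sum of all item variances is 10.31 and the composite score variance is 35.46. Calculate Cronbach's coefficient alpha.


alpha = (k/(k-1)) * (1 - sum(si^2)/s_total^2)
= (7/6) * (1 - 10.31/35.46)
alpha = 0.8275

0.8275


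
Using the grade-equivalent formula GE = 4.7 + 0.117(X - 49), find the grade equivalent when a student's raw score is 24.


raw - median = 24 - 49 = -25
slope * diff = 0.117 * -25 = -2.925
GE = 4.7 + -2.925
GE = 1.775

1.775


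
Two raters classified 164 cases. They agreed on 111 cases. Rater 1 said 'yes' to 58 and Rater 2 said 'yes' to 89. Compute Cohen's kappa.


P_o = 111/164 = 0.676829
P_e = (58*89 + 106*75) / 26896 = 0.487507
kappa = (P_o - P_e) / (1 - P_e)
kappa = (0.676829 - 0.487507) / (1 - 0.487507)
kappa = 0.3694

0.3694


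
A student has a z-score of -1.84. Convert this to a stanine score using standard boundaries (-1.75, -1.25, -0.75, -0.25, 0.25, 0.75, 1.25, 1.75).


Stanine boundaries: [-1.75, -1.25, -0.75, -0.25, 0.25, 0.75, 1.25, 1.75]
z = -1.84
Check each boundary:
  z < -1.75
  z < -1.25
  z < -0.75
  z < -0.25
  z < 0.25
  z < 0.75
  z < 1.25
  z < 1.75
Highest qualifying boundary gives stanine = 1

1


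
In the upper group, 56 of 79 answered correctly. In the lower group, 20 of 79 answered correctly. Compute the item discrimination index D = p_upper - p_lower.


p_upper = 56/79 = 0.7089
p_lower = 20/79 = 0.2532
D = 0.7089 - 0.2532 = 0.4557

0.4557


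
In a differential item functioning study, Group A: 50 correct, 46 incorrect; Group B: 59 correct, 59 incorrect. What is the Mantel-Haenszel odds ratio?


Odds_A = 50/46 = 1.087
Odds_B = 59/59 = 1.0
OR = Odds_A / Odds_B = 1.087 / 1.0
Exactly, OR = (50 * 59) / (46 * 59) = 2950 / 2714
OR = 1.087

1.087


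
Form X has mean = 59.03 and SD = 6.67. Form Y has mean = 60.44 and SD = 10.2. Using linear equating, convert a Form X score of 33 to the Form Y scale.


slope = SD_Y / SD_X = 10.2 / 6.67 ~ 1.5292
intercept = mean_Y - slope * mean_X = 60.44 - (10.2 / 6.67) * 59.03 ~ -29.8308
Y = slope * X + intercept. To avoid rounding drift from the rounded slope/intercept, evaluate the equivalent form Y = mean_Y + SD_Y * (X - mean_X) / SD_X at full precision:
Y = 60.44 + 10.2 * (33 - 59.03) / 6.67
Y = 60.44 - 10.2 * 26.03 / 6.67
Y = 60.44 - 265.506 / 6.67
Y = 60.44 - 39.806
Y = 20.634

20.634


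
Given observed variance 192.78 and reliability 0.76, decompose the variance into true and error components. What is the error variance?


var_true = rxx * var_obs = 0.76 * 192.78 = 146.5128
var_error = var_obs - var_true
var_error = 192.78 - 146.5128
var_error = 46.2672

46.2672


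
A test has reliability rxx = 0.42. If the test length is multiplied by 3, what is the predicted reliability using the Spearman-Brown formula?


r_new = (n * rxx) / (1 + (n-1) * rxx)
r_new = (3 * 0.42) / (1 + 2 * 0.42)
r_new = 1.26 / 1.84
r_new = 0.6848

0.6848


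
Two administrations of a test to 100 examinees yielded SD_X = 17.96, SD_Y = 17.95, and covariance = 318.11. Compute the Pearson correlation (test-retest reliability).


r = cov(X,Y) / (SD_X * SD_Y)
r = 318.11 / (17.96 * 17.95)
r = 318.11 / 322.382
r = 0.9867

0.9867


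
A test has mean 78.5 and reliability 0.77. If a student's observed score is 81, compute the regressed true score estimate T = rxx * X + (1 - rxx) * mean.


T_est = rxx * X + (1 - rxx) * mean
T_est = 0.77 * 81 + 0.23 * 78.5
T_est = 62.37 + 18.055
T_est = 80.425

80.425


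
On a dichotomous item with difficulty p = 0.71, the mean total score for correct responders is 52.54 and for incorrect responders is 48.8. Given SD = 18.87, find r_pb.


q = 1 - p = 0.29
rpb = ((M1 - M0) / SD) * sqrt(p * q)
rpb = ((52.54 - 48.8) / 18.87) * sqrt(0.71 * 0.29)
rpb = 0.0899

0.0899


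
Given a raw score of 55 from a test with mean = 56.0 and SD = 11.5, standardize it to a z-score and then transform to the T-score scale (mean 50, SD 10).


z = (X - mean) / SD = (55 - 56.0) / 11.5
z = -1.0 / 11.5
z = -0.087
T-score = T = 50 + 10z
Carry z at full precision (z = -1.0 / 11.5) into the conversion:
T-score = 50 + 10 * (-1.0 / 11.5) = 50 + -10 / 11.5
T-score = 50 + -0.8696
T-score = 49.1304

49.1304


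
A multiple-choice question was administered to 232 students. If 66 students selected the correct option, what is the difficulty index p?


Item difficulty p = number correct / total examinees
p = 66 / 232
p = 0.2845

0.2845


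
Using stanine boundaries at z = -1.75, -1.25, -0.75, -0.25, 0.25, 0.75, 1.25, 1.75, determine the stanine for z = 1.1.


Stanine boundaries: [-1.75, -1.25, -0.75, -0.25, 0.25, 0.75, 1.25, 1.75]
z = 1.1
Check each boundary:
  z >= -1.75 -> could be stanine 2
  z >= -1.25 -> could be stanine 3
  z >= -0.75 -> could be stanine 4
  z >= -0.25 -> could be stanine 5
  z >= 0.25 -> could be stanine 6
  z >= 0.75 -> could be stanine 7
  z < 1.25
  z < 1.75
Highest qualifying boundary gives stanine = 7

7


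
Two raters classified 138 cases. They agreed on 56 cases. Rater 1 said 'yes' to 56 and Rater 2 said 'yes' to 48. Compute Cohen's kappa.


P_o = 56/138 = 0.405797
P_e = (56*48 + 82*90) / 19044 = 0.52867
kappa = (P_o - P_e) / (1 - P_e)
kappa = (0.405797 - 0.52867) / (1 - 0.52867)
kappa = -0.2607

-0.2607


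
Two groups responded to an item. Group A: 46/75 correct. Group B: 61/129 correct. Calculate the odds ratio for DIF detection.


Odds_A = 46/29 = 1.5862
Odds_B = 61/68 = 0.8971
OR = Odds_A / Odds_B = 1.5862 / 0.8971
Exactly, OR = (46 * 68) / (29 * 61) = 3128 / 1769
OR = 1.7682

1.7682


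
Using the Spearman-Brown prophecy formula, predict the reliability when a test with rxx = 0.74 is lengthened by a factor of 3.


r_new = (n * rxx) / (1 + (n-1) * rxx)
r_new = (3 * 0.74) / (1 + 2 * 0.74)
r_new = 2.22 / 2.48
r_new = 0.8952

0.8952


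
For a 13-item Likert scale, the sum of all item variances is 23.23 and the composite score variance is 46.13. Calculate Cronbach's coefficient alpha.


alpha = (k/(k-1)) * (1 - sum(si^2)/s_total^2)
= (13/12) * (1 - 23.23/46.13)
alpha = 0.5378

0.5378


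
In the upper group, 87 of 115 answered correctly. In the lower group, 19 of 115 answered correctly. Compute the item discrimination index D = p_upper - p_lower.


p_upper = 87/115 = 0.7565
p_lower = 19/115 = 0.1652
D = 0.7565 - 0.1652 = 0.5913

0.5913


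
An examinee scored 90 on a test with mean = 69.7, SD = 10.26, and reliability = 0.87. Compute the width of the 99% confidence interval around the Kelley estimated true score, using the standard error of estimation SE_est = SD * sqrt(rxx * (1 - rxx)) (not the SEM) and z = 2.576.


True score estimate = 0.87*90 + 0.13*69.7 = 87.361
SE_est = SD * sqrt(rxx * (1 - rxx)) = 10.26 * sqrt(0.87 * 0.13) = 10.26 * sqrt(0.1131) = 3.450473
CI = T_est +/- z * SE_est, so width = 2 * z * SE_est = 2 * 2.576 * 3.450473
Width = 17.7768

17.7768


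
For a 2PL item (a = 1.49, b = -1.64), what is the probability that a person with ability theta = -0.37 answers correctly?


a*(theta - b) = 1.49 * (-0.37 - -1.64) = 1.8923
exp(-1.8923) = 0.1507
P = 1 / (1 + 0.1507)
P = 0.869

0.869


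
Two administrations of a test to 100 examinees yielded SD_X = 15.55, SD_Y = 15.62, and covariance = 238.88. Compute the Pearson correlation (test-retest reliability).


r = cov(X,Y) / (SD_X * SD_Y)
r = 238.88 / (15.55 * 15.62)
r = 238.88 / 242.891
r = 0.9835

0.9835


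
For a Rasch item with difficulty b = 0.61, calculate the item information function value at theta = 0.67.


P = 1/(1+exp(-(0.67-0.61))) = 0.515
I = P*(1-P) = 0.515 * 0.485
I = 0.2498

0.2498


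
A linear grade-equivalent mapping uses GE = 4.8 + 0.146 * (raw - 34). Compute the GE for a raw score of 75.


raw - median = 75 - 34 = 41
slope * diff = 0.146 * 41 = 5.986
GE = 4.8 + 5.986
GE = 10.786

10.786


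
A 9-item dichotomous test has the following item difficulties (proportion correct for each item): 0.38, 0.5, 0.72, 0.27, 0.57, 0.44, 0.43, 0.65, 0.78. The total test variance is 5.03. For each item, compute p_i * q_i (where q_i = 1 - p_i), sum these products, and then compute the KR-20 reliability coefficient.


For each item, compute p_i * q_i:
  Item 1: 0.38 * 0.62 = 0.2356
  Item 2: 0.5 * 0.5 = 0.25
  Item 3: 0.72 * 0.28 = 0.2016
  Item 4: 0.27 * 0.73 = 0.1971
  Item 5: 0.57 * 0.43 = 0.2451
  Item 6: 0.44 * 0.56 = 0.2464
  Item 7: 0.43 * 0.57 = 0.2451
  Item 8: 0.65 * 0.35 = 0.2275
  Item 9: 0.78 * 0.22 = 0.1716
Sum(p_i * q_i) = 0.2356 + 0.25 + 0.2016 + 0.1971 + 0.2451 + 0.2464 + 0.2451 + 0.2275 + 0.1716 = 2.02
KR-20 = (k/(k-1)) * (1 - Sum(p_i*q_i) / Var_total)
= (9/8) * (1 - 2.02/5.03)
= 1.125 * 0.5984
KR-20 = 0.6732

0.6732


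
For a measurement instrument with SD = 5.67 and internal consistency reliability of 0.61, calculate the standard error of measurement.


SEM = SD * sqrt(1 - rxx)
SEM = 5.67 * sqrt(1 - 0.61)
SEM = 5.67 * sqrt(0.39) = 5.67 * 0.6245
SEM = 3.5409

3.5409


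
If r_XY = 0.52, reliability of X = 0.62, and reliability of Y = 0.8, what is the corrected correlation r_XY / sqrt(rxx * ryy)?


r_corrected = rxy / sqrt(rxx * ryy)
= 0.52 / sqrt(0.62 * 0.8)
= 0.52 / sqrt(0.496)
= 0.52 / 0.704273
r_corrected = 0.7384

0.7384


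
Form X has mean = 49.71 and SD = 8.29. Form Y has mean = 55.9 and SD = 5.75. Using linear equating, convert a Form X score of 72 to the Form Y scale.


slope = SD_Y / SD_X = 5.75 / 8.29 ~ 0.6936
intercept = mean_Y - slope * mean_X = 55.9 - (5.75 / 8.29) * 49.71 ~ 21.4208
Y = slope * X + intercept. To avoid rounding drift from the rounded slope/intercept, evaluate the equivalent form Y = mean_Y + SD_Y * (X - mean_X) / SD_X at full precision:
Y = 55.9 + 5.75 * (72 - 49.71) / 8.29
Y = 55.9 + 5.75 * 22.29 / 8.29
Y = 55.9 + 128.1675 / 8.29
Y = 55.9 + 15.4605
Y = 71.3605

71.3605


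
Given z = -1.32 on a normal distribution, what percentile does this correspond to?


CDF(z) = 0.5 * (1 + erf(z/sqrt(2)))
erf(-0.9334) = -0.8132
CDF = 0.0934
Percentile rank = 0.0934 * 100 = 9.34

9.34


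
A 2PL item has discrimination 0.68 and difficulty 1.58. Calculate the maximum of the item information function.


For 2PL, max info at theta = b = 1.58
I_max = a^2 / 4 = 0.68^2 / 4
= 0.4624 / 4
I_max = 0.1156

0.1156


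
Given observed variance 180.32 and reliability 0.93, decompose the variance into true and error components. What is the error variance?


var_true = rxx * var_obs = 0.93 * 180.32 = 167.6976
var_error = var_obs - var_true
var_error = 180.32 - 167.6976
var_error = 12.6224

12.6224


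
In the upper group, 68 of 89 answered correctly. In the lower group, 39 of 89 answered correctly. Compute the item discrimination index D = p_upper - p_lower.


p_upper = 68/89 = 0.764
p_lower = 39/89 = 0.4382
D = 0.764 - 0.4382 = 0.3258

0.3258


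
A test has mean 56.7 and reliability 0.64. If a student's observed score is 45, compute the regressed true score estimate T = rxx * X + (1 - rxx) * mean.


T_est = rxx * X + (1 - rxx) * mean
T_est = 0.64 * 45 + 0.36 * 56.7
T_est = 28.8 + 20.412
T_est = 49.212

49.212


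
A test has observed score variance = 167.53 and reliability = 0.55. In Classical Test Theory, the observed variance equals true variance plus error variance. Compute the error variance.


var_true = rxx * var_obs = 0.55 * 167.53 = 92.1415
var_error = var_obs - var_true
var_error = 167.53 - 92.1415
var_error = 75.3885

75.3885


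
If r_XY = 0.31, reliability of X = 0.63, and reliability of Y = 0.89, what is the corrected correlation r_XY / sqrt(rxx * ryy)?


r_corrected = rxy / sqrt(rxx * ryy)
= 0.31 / sqrt(0.63 * 0.89)
= 0.31 / sqrt(0.5607)
= 0.31 / 0.748799
r_corrected = 0.414

0.414


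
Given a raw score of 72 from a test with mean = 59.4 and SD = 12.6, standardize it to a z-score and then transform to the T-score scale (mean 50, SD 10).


z = (X - mean) / SD = (72 - 59.4) / 12.6
z = 12.6 / 12.6
z = 1.0
T-score = T = 50 + 10z
Carry z at full precision (z = 12.6 / 12.6) into the conversion:
T-score = 50 + 10 * (12.6 / 12.6) = 50 + 126 / 12.6
T-score = 50 + 10.0
T-score = 60.0

60.0


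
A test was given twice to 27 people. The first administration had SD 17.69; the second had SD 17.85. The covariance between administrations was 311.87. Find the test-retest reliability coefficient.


r = cov(X,Y) / (SD_X * SD_Y)
r = 311.87 / (17.69 * 17.85)
r = 311.87 / 315.7665
r = 0.9877

0.9877


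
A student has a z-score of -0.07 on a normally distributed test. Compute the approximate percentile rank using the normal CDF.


CDF(z) = 0.5 * (1 + erf(z/sqrt(2)))
erf(-0.0495) = -0.0558
CDF = 0.4721
Percentile rank = 0.4721 * 100 = 47.21

47.21


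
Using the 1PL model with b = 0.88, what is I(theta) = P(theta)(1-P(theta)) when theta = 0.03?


P = 1/(1+exp(-(0.03-0.88))) = 0.2994
I = P*(1-P) = 0.2994 * 0.7006
I = 0.2098

0.2098


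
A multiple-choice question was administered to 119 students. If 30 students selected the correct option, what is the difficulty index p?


Item difficulty p = number correct / total examinees
p = 30 / 119
p = 0.2521

0.2521


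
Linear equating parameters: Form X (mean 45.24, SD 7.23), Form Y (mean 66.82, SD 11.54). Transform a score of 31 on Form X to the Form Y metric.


slope = SD_Y / SD_X = 11.54 / 7.23 ~ 1.5961
intercept = mean_Y - slope * mean_X = 66.82 - (11.54 / 7.23) * 45.24 ~ -5.3888
Y = slope * X + intercept. To avoid rounding drift from the rounded slope/intercept, evaluate the equivalent form Y = mean_Y + SD_Y * (X - mean_X) / SD_X at full precision:
Y = 66.82 + 11.54 * (31 - 45.24) / 7.23
Y = 66.82 - 11.54 * 14.24 / 7.23
Y = 66.82 - 164.3296 / 7.23
Y = 66.82 - 22.7289
Y = 44.0911

44.0911


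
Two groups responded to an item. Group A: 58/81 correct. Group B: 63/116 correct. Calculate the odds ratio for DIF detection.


Odds_A = 58/23 = 2.5217
Odds_B = 63/53 = 1.1887
OR = Odds_A / Odds_B = 2.5217 / 1.1887
Exactly, OR = (58 * 53) / (23 * 63) = 3074 / 1449
OR = 2.1215

2.1215


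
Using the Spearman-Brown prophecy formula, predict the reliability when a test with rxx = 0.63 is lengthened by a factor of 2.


r_new = (n * rxx) / (1 + (n-1) * rxx)
r_new = (2 * 0.63) / (1 + 1 * 0.63)
r_new = 1.26 / 1.63
r_new = 0.773

0.773


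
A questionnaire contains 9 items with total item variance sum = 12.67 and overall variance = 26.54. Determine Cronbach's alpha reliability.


alpha = (k/(k-1)) * (1 - sum(si^2)/s_total^2)
= (9/8) * (1 - 12.67/26.54)
alpha = 0.5879

0.5879


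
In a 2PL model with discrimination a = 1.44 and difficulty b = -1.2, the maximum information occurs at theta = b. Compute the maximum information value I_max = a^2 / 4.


For 2PL, max info at theta = b = -1.2
I_max = a^2 / 4 = 1.44^2 / 4
= 2.0736 / 4
I_max = 0.5184

0.5184


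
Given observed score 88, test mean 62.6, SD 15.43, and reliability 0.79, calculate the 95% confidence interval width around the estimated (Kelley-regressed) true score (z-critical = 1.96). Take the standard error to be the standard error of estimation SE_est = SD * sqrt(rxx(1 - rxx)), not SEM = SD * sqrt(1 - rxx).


True score estimate = 0.79*88 + 0.21*62.6 = 82.666
SE_est = SD * sqrt(rxx * (1 - rxx)) = 15.43 * sqrt(0.79 * 0.21) = 15.43 * sqrt(0.1659) = 6.284766
CI = T_est +/- z * SE_est, so width = 2 * z * SE_est = 2 * 1.96 * 6.284766
Width = 24.6363

24.6363


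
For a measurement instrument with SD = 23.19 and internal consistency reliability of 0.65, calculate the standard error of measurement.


SEM = SD * sqrt(1 - rxx)
SEM = 23.19 * sqrt(1 - 0.65)
SEM = 23.19 * sqrt(0.35) = 23.19 * 0.591608
SEM = 13.7194

13.7194


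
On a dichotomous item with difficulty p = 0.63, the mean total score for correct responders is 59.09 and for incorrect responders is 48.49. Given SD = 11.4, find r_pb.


q = 1 - p = 0.37
rpb = ((M1 - M0) / SD) * sqrt(p * q)
rpb = ((59.09 - 48.49) / 11.4) * sqrt(0.63 * 0.37)
rpb = 0.4489

0.4489


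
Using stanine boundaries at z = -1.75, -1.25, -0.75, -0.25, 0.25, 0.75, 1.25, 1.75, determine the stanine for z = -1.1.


Stanine boundaries: [-1.75, -1.25, -0.75, -0.25, 0.25, 0.75, 1.25, 1.75]
z = -1.1
Check each boundary:
  z >= -1.75 -> could be stanine 2
  z >= -1.25 -> could be stanine 3
  z < -0.75
  z < -0.25
  z < 0.25
  z < 0.75
  z < 1.25
  z < 1.75
Highest qualifying boundary gives stanine = 3

3


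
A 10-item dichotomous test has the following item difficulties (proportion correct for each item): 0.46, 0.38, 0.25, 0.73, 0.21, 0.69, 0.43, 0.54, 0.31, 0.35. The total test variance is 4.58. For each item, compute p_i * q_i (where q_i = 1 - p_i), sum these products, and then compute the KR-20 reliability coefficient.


For each item, compute p_i * q_i:
  Item 1: 0.46 * 0.54 = 0.2484
  Item 2: 0.38 * 0.62 = 0.2356
  Item 3: 0.25 * 0.75 = 0.1875
  Item 4: 0.73 * 0.27 = 0.1971
  Item 5: 0.21 * 0.79 = 0.1659
  Item 6: 0.69 * 0.31 = 0.2139
  Item 7: 0.43 * 0.57 = 0.2451
  Item 8: 0.54 * 0.46 = 0.2484
  Item 9: 0.31 * 0.69 = 0.2139
  Item 10: 0.35 * 0.65 = 0.2275
Sum(p_i * q_i) = 0.2484 + 0.2356 + 0.1875 + 0.1971 + 0.1659 + 0.2139 + 0.2451 + 0.2484 + 0.2139 + 0.2275 = 2.1833
KR-20 = (k/(k-1)) * (1 - Sum(p_i*q_i) / Var_total)
= (10/9) * (1 - 2.1833/4.58)
= 1.1111 * 0.5233
KR-20 = 0.5814

0.5814


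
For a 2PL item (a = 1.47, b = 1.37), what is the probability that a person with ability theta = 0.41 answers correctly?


a*(theta - b) = 1.47 * (0.41 - 1.37) = -1.4112
exp(--1.4112) = 4.1009
P = 1 / (1 + 4.1009)
P = 0.196

0.196


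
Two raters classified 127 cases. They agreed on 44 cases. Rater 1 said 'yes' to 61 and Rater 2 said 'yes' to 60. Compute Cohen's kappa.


P_o = 44/127 = 0.346457
P_e = (61*60 + 66*67) / 16129 = 0.501085
kappa = (P_o - P_e) / (1 - P_e)
kappa = (0.346457 - 0.501085) / (1 - 0.501085)
kappa = -0.3099

-0.3099


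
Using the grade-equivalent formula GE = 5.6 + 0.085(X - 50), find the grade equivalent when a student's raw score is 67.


raw - median = 67 - 50 = 17
slope * diff = 0.085 * 17 = 1.445
GE = 5.6 + 1.445
GE = 7.045

7.045


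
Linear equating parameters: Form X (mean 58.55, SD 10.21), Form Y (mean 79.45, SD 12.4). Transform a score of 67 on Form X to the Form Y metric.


slope = SD_Y / SD_X = 12.4 / 10.21 ~ 1.2145
intercept = mean_Y - slope * mean_X = 79.45 - (12.4 / 10.21) * 58.55 ~ 8.3413
Y = slope * X + intercept. To avoid rounding drift from the rounded slope/intercept, evaluate the equivalent form Y = mean_Y + SD_Y * (X - mean_X) / SD_X at full precision:
Y = 79.45 + 12.4 * (67 - 58.55) / 10.21
Y = 79.45 + 12.4 * 8.45 / 10.21
Y = 79.45 + 104.78 / 10.21
Y = 79.45 + 10.2625
Y = 89.7125

89.7125


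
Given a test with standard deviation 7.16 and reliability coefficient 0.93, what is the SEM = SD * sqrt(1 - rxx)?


SEM = SD * sqrt(1 - rxx)
SEM = 7.16 * sqrt(1 - 0.93)
SEM = 7.16 * sqrt(0.07) = 7.16 * 0.264575
SEM = 1.8944

1.8944


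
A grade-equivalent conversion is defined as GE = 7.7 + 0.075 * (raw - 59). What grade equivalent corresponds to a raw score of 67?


raw - median = 67 - 59 = 8
slope * diff = 0.075 * 8 = 0.6
GE = 7.7 + 0.6
GE = 8.3

8.3


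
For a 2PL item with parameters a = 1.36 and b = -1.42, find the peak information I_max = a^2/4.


For 2PL, max info at theta = b = -1.42
I_max = a^2 / 4 = 1.36^2 / 4
= 1.8496 / 4
I_max = 0.4624

0.4624


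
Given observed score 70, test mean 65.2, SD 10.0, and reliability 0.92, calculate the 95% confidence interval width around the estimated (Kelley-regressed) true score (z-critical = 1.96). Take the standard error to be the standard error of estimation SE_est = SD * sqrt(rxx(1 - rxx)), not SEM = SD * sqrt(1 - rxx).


True score estimate = 0.92*70 + 0.08*65.2 = 69.616
SE_est = SD * sqrt(rxx * (1 - rxx)) = 10.0 * sqrt(0.92 * 0.08) = 10.0 * sqrt(0.0736) = 2.712932
CI = T_est +/- z * SE_est, so width = 2 * z * SE_est = 2 * 1.96 * 2.712932
Width = 10.6347

10.6347


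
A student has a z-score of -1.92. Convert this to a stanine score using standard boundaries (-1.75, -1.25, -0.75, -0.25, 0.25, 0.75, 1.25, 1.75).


Stanine boundaries: [-1.75, -1.25, -0.75, -0.25, 0.25, 0.75, 1.25, 1.75]
z = -1.92
Check each boundary:
  z < -1.75
  z < -1.25
  z < -0.75
  z < -0.25
  z < 0.25
  z < 0.75
  z < 1.25
  z < 1.75
Highest qualifying boundary gives stanine = 1

1


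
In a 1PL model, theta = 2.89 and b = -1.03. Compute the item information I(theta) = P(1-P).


P = 1/(1+exp(-(2.89--1.03))) = 0.9805
I = P*(1-P) = 0.9805 * 0.0195
I = 0.0191

0.0191


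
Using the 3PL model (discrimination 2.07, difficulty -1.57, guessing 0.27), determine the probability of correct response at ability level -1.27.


logit = 2.07*(-1.27 - -1.57) = 0.621
P* = 1/(1 + exp(-0.621)) = 0.6504
P = 0.27 + (1 - 0.27) * 0.6504
P = 0.7448

0.7448


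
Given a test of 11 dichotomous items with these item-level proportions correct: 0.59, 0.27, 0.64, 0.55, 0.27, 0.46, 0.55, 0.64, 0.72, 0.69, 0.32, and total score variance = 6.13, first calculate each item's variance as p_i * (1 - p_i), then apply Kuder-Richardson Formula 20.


For each item, compute p_i * q_i:
  Item 1: 0.59 * 0.41 = 0.2419
  Item 2: 0.27 * 0.73 = 0.1971
  Item 3: 0.64 * 0.36 = 0.2304
  Item 4: 0.55 * 0.45 = 0.2475
  Item 5: 0.27 * 0.73 = 0.1971
  Item 6: 0.46 * 0.54 = 0.2484
  Item 7: 0.55 * 0.45 = 0.2475
  Item 8: 0.64 * 0.36 = 0.2304
  Item 9: 0.72 * 0.28 = 0.2016
  Item 10: 0.69 * 0.31 = 0.2139
  Item 11: 0.32 * 0.68 = 0.2176
Sum(p_i * q_i) = 0.2419 + 0.1971 + 0.2304 + 0.2475 + 0.1971 + 0.2484 + 0.2475 + 0.2304 + 0.2016 + 0.2139 + 0.2176 = 2.4734
KR-20 = (k/(k-1)) * (1 - Sum(p_i*q_i) / Var_total)
= (11/10) * (1 - 2.4734/6.13)
= 1.1 * 0.5965
KR-20 = 0.6562

0.6562
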